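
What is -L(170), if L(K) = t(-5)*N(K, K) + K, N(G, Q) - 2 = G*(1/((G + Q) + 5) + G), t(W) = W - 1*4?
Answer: 5978906/23 ≈ 2.5995e+5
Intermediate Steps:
t(W) = -4 + W (t(W) = W - 4 = -4 + W)
N(G, Q) = 2 + G*(G + 1/(5 + G + Q)) (N(G, Q) = 2 + G*(1/((G + Q) + 5) + G) = 2 + G*(1/(5 + G + Q) + G) = 2 + G*(G + 1/(5 + G + Q)))
L(K) = K - 9*(10 + 2*K**3 + 5*K + 5*K**2)/(5 + 2*K) (L(K) = (-4 - 5)*((10 + K**3 + 2*K + 3*K + 5*K**2 + K*K**2)/(5 + K + K)) + K = -9*(10 + K**3 + 2*K + 3*K + 5*K**2 + K**3)/(5 + 2*K) + K = -9*(10 + 2*K**3 + 5*K + 5*K**2)/(5 + 2*K) + K = K - 9*(10 + 2*K**3 + 5*K + 5*K**2)/(5 + 2*K))
-L(170) = -(-90 - 43*170**2 - 40*170 - 18*170**3)/(5 + 2*170) = -(-90 - 43*28900 - 6800 - 18*4913000)/(5 + 340) = -(-90 - 1242700 - 6800 - 88434000)/345 = -(-89683590)/345 = -1*(-5978906/23) = 5978906/23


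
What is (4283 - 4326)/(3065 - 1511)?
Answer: -43/1554 ≈ -0.027671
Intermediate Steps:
(4283 - 4326)/(3065 - 1511) = -43/1554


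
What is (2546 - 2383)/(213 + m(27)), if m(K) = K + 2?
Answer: 163/242 ≈ 0.67355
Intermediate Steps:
m(K) = 2 + K
(2546 - 2383)/(213 + m(27)) = (2546 - 2383)/(213 + (2 + 27)) = 163/(213 + 29) = 163/242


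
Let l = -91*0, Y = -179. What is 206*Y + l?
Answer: -36874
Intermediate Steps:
l = 0
206*Y + l = 206*(-179) + 0 = -36874 + 0 = -36874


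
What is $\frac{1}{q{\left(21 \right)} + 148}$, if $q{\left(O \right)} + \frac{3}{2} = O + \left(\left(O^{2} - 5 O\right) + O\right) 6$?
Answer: $\frac{2}{4619} \approx 0.00043299$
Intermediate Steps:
$q{\left(O \right)} = - \frac{3}{2} - 23 O + 6 O^{2}$ ($q{\left(O \right)} = - \frac{3}{2} + \left(O + \left(\left(O^{2} - 5 O\right) + O\right) 6\right) = - \frac{3}{2} + \left(O + \left(O^{2} - 4 O\right) 6\right) = - \frac{3}{2} + \left(O + \left(- 24 O + 6 O^{2}\right)\right) = - \frac{3}{2} + \left(- 23 O + 6 O^{2}\right) = - \frac{3}{2} - 23 O + 6 O^{2}$)
$\frac{1}{q{\left(21 \right)} + 148} = \frac{1}{\left(- \frac{3}{2} - 483 + 6 \cdot 21^{2}\right) + 148} = \frac{1}{\left(- \frac{3}{2} - 483 + 6 \cdot 441\right) + 148} = \frac{1}{\left(- \frac{3}{2} - 483 + 2646\right) + 148} = \frac{1}{\frac{4323}{2} + 148} = \frac{1}{\frac{4619}{2}} = \frac{2}{4619}$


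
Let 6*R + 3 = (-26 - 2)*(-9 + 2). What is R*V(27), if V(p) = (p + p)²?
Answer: 93798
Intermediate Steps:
V(p) = 4*p² (V(p) = (2*p)² = 4*p²)
R = 193/6 (R = -½ + ((-26 - 2)*(-9 + 2))/6 = -½ + (-28*(-7))/6 = -½ + (⅙)*196 = -½ + 98/3 = 193/6 ≈ 32.167)
R*V(27) = 193*(4*27²)/6 = 193*(4*729)/6 = (193/6)*2916 = 93798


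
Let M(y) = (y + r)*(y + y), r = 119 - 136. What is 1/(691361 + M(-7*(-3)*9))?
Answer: 1/756377 ≈ 1.3221e-6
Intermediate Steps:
r = -17
M(y) = 2*y*(-17 + y) (M(y) = (y - 17)*(y + y) = (-17 + y)*(2*y) = 2*y*(-17 + y))
1/(691361 + M(-7*(-3)*9)) = 1/(691361 + 2*(-7*(-3)*9)*(-17 - 7*(-3)*9)) = 1/(691361 + 2*(21*9)*(-17 + 21*9)) = 1/(691361 + 2*189*(-17 + 189)) = 1/(691361 + 2*189*172) = 1/(691361 + 65016) = 1/756377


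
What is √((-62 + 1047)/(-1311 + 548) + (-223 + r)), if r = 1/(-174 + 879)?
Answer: I*√64898749225905/537915 ≈ 14.976*I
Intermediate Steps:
r = 1/705 ≈ 0.0014184
√((-62 + 1047)/(-1311 + 548) + (-223 + r)) = √((-62 + 1047)/(-1311 + 548) + (-223 + 1/705)) = √(985/(-763) - 157214/705) = √(985*(-1/763) - 157214/705) = √(-985/763 - 157214/705) = √(-120648707/537915) = I*√64898749225905/537915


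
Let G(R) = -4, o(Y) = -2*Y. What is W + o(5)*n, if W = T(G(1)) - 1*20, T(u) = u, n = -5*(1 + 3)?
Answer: 176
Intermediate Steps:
n = -20 (n = -5*4 = -20)
W = -24 (W = -4 - 1*20 = -4 - 20 = -24)
W + o(5)*n = -24 - 2*5*(-20) = -24 - 10*(-20) = -24 + 200 = 176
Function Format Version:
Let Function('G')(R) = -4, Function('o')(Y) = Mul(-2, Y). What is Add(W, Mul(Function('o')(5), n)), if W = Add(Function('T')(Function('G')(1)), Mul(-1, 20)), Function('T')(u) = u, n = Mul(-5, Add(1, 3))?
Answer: 176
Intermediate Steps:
n = -20 (n = Mul(-5, 4) = -20)
W = -24 (W = Add(-4, Mul(-1, 20)) = Add(-4, -20) = -24)
Add(W, Mul(Function('o')(5), n)) = Add(-24, Mul(Mul(-2, 5), -20)) = Add(-24, Mul(-10, -20)) = Add(-24, 200) = 176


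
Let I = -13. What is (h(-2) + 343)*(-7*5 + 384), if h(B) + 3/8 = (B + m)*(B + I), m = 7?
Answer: 747209/8 ≈ 93401.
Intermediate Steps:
h(B) = -3/8 + (-13 + B)*(7 + B) (h(B) = -3/8 + (B + 7)*(B - 13) = -3/8 + (7 + B)*(-13 + B) = -3/8 + (-13 + B)*(7 + B))
(h(-2) + 343)*(-7*5 + 384) = ((-731/8 + (-2)² - 6*(-2)) + 343)*(-7*5 + 384) = ((-731/8 + 4 + 12) + 343)*(-35 + 384) = (-603/8 + 343)*349 = (2141/8)*349 = 747209/8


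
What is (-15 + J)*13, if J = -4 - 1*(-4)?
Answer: -195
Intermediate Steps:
J = 0 (J = -4 + 4 = 0)
(-15 + J)*13 = (-15 + 0)*13 = -15*13 = -195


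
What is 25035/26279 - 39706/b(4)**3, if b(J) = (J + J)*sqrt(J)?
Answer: -470445307/53819392 ≈ -8.7412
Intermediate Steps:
b(J) = 2*J**(3/2) (b(J) = (2*J)*sqrt(J) = 2*J**(3/2))
25035/26279 - 39706/b(4)**3 = 25035/26279 - 39706/((2*4**(3/2))**3) = 25035*(1/26279) - 39706/((2*8)**3) = 25035/26279 - 39706/(16**3) = 25035/26279 - 39706/4096 = 25035/26279 - 39706*1/4096 = 25035/26279 - 19853/2048 = -470445307/53819392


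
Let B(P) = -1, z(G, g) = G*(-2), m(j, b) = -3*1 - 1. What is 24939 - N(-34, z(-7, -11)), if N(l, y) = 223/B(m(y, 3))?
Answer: 25162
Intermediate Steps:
m(j, b) = -4 (m(j, b) = -3 - 1 = -4)
z(G, g) = -2*G
N(l, y) = -223 (N(l, y) = 223/(-1) = 223*(-1) = -223)
24939 - N(-34, z(-7, -11)) = 24939 - 1*(-223) = 24939 + 223 = 25162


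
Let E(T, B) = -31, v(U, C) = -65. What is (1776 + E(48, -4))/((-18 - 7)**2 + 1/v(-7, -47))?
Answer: 113425/40624 ≈ 2.7921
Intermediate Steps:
(1776 + E(48, -4))/((-18 - 7)**2 + 1/v(-7, -47)) = (1776 - 31)/((-18 - 7)**2 + 1/(-65)) = 1745/((-25)**2 - 1/65) = 1745/(625 - 1/65) = 1745/(40624/65) = 1745*(65/40624) = 113425/40624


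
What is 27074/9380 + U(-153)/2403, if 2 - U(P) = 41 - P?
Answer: 10542977/3756690 ≈ 2.8065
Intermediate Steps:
U(P) = -39 + P (U(P) = 2 - (41 - P) = 2 + (-41 + P) = -39 + P)
27074/9380 + U(-153)/2403 = 27074/9380 + (-39 - 153)/2403 = 27074*(1/9380) - 192*1/2403 = 13537/4690 - 64/801 = 10542977/3756690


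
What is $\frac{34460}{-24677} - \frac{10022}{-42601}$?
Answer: $- \frac{1220717566}{1051264877} \approx -1.1612$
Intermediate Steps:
$\frac{34460}{-24677} - \frac{10022}{-42601} = 34460 \left(- \frac{1}{24677}\right) - - \frac{10022}{42601} = - \frac{34460}{24677} + \frac{10022}{42601} = - \frac{1220717566}{1051264877}$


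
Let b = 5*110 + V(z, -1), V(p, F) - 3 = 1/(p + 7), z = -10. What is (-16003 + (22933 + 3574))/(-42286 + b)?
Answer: -3939/15650 ≈ -0.25169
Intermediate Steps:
V(p, F) = 3 + 1/(7 + p) (V(p, F) = 3 + 1/(p + 7) = 3 + 1/(7 + p))
b = 1658/3 (b = 5*110 + (22 + 3*(-10))/(7 - 10) = 550 + (22 - 30)/(-3) = 550 - 1/3*(-8) = 550 + 8/3 = 1658/3 ≈ 552.67)
(-16003 + (22933 + 3574))/(-42286 + b) = (-16003 + (22933 + 3574))/(-42286 + 1658/3) = (-16003 + 26507)/(-125200/3) = 10504*(-3/125200) = -3939/15650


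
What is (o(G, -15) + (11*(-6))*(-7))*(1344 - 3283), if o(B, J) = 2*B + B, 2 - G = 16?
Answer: -814380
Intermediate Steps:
G = -14 (G = 2 - 1*16 = 2 - 16 = -14)
o(B, J) = 3*B
(o(G, -15) + (11*(-6))*(-7))*(1344 - 3283) = (3*(-14) + (11*(-6))*(-7))*(1344 - 3283) = (-42 - 66*(-7))*(-1939) = (-42 + 462)*(-1939) = 420*(-1939) = -814380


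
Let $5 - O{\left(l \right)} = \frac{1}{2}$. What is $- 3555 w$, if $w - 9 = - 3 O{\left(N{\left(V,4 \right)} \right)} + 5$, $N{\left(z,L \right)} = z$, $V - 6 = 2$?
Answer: $- \frac{3555}{2} \approx -1777.5$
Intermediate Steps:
$V = 8$ ($V = 6 + 2 = 8$)
$O{\left(l \right)} = \frac{9}{2}$ ($O{\left(l \right)} = 5 - \frac{1}{2} = \frac{9}{2}$)
$w = \frac{1}{2}$ ($w = 9 + \left(\left(-3\right) \frac{9}{2} + 5\right) = 9 + \left(- \frac{27}{2} + 5\right) = 9 - \frac{17}{2} = \frac{1}{2} \approx 0.5$)
$- 3555 w = \left(-3555\right) \frac{1}{2} = - \frac{3555}{2}$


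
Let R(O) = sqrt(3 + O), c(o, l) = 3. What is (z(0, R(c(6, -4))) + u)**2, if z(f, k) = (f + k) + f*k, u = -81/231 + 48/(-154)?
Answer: 38175/5929 - 102*sqrt(6)/77 ≈ 3.1939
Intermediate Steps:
u = -51/77 (u = -81*1/231 + 48*(-1/154) = -27/77 - 24/77 = -51/77 ≈ -0.66234)
z(f, k) = f + k + f*k
(z(0, R(c(6, -4))) + u)**2 = ((0 + sqrt(3 + 3) + 0*sqrt(3 + 3)) - 51/77)**2 = ((0 + sqrt(6) + 0*sqrt(6)) - 51/77)**2 = ((0 + sqrt(6) + 0) - 51/77)**2 = (sqrt(6) - 51/77)**2 = (-51/77 + sqrt(6))**2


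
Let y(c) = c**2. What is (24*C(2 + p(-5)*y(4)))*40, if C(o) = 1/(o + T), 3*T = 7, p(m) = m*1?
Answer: -2880/227 ≈ -12.687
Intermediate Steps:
p(m) = m
T = 7/3 (T = (1/3)*7 = 7/3 ≈ 2.3333)
C(o) = 1/(7/3 + o) (C(o) = 1/(o + 7/3) = 1/(7/3 + o))
(24*C(2 + p(-5)*y(4)))*40 = (24*(3/(7 + 3*(2 - 5*4**2))))*40 = (24*(3/(7 + 3*(2 - 5*16))))*40 = (24*(3/(7 + 3*(2 - 80))))*40 = (24*(3/(7 + 3*(-78))))*40 = (24*(3/(7 - 234)))*40 = (24*(3/(-227)))*40 = (24*(3*(-1/227)))*40 = (24*(-3/227))*40 = -72/227*40 = -2880/227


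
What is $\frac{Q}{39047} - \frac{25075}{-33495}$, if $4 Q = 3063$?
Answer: $\frac{803801857}{1046303412} \approx 0.76823$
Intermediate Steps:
$Q = \frac{3063}{4}$ ($Q = \frac{1}{4} \cdot 3063 = \frac{3063}{4} \approx 765.75$)
$\frac{Q}{39047} - \frac{25075}{-33495} = \frac{3063}{4 \cdot 39047} - \frac{25075}{-33495} = \frac{3063}{4} \cdot \frac{1}{39047} - - \frac{5015}{6699} = \frac{3063}{156188} + \frac{5015}{6699} = \frac{803801857}{1046303412}$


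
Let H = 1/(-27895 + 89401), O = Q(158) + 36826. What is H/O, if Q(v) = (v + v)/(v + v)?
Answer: 1/2265081462 ≈ 4.4149e-10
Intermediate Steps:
Q(v) = 1 (Q(v) = (2*v)/((2*v)) = (2*v)*(1/(2*v)) = 1)
O = 36827 (O = 1 + 36826 = 36827)
H = 1/61506 ≈ 1.6259e-5
H/O = (1/61506)/36827 = (1/61506)*(1/36827) = 1/2265081462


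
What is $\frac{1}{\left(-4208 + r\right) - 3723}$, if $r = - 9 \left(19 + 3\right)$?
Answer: $- \frac{1}{8129} \approx -0.00012302$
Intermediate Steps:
$r = -198$ ($r = \left(-9\right) 22 = -198$)
$\frac{1}{\left(-4208 + r\right) - 3723} = \frac{1}{\left(-4208 - 198\right) - 3723} = \frac{1}{-4406 - 3723} = \frac{1}{-8129} = - \frac{1}{8129}$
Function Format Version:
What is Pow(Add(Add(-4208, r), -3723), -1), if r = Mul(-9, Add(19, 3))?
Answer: Rational(-1, 8129) ≈ -0.00012302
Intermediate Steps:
r = -198 (r = Mul(-9, 22) = -198)
Pow(Add(Add(-4208, r), -3723), -1) = Pow(Add(Add(-4208, -198), -3723), -1) = Pow(Add(-4406, -3723), -1) = Pow(-8129, -1) = Rational(-1, 8129)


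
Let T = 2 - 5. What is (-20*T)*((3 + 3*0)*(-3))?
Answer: -540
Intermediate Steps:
T = -3
(-20*T)*((3 + 3*0)*(-3)) = (-20*(-3))*((3 + 3*0)*(-3)) = 60*((3 + 0)*(-3)) = 60*(3*(-3)) = 60*(-9) = -540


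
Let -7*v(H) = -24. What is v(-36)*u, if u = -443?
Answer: -10632/7 ≈ -1518.9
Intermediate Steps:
v(H) = 24/7 (v(H) = -⅐*(-24) = 24/7)
v(-36)*u = (24/7)*(-443) = -10632/7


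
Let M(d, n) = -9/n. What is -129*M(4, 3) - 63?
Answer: 324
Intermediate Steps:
-129*M(4, 3) - 63 = -(-1161)/3 - 63 = -129*(-3) - 63 = 387 - 63 = 324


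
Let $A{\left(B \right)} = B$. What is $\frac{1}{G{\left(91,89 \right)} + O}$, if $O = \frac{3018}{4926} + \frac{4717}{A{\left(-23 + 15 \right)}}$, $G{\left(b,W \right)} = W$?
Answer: $- \frac{6568}{3284081} \approx -0.002$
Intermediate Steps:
$O = - \frac{3868633}{6568}$ ($O = \frac{3018}{4926} + \frac{4717}{-23 + 15} = 3018 \cdot \frac{1}{4926} + \frac{4717}{-8} = \frac{503}{821} + 4717 \left(- \frac{1}{8}\right) = \frac{503}{821} - \frac{4717}{8} = - \frac{3868633}{6568} \approx -589.01$)
$\frac{1}{G{\left(91,89 \right)} + O} = \frac{1}{89 - \frac{3868633}{6568}} = \frac{1}{- \frac{3284081}{6568}} = - \frac{6568}{3284081}$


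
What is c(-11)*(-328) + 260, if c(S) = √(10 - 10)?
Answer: 260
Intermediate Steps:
c(S) = 0 (c(S) = √0 = 0)
c(-11)*(-328) + 260 = 0*(-328) + 260 = 0 + 260 = 260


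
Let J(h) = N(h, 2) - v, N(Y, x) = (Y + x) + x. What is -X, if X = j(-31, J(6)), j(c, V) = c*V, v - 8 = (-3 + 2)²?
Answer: 31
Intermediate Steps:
N(Y, x) = Y + 2*x
v = 9 (v = 8 + (-3 + 2)² = 8 + (-1)² = 8 + 1 = 9)
J(h) = -5 + h (J(h) = (h + 2*2) - 1*9 = (h + 4) - 9 = (4 + h) - 9 = -5 + h)
j(c, V) = V*c
X = -31 (X = (-5 + 6)*(-31) = 1*(-31) = -31)
-X = -1*(-31) = 31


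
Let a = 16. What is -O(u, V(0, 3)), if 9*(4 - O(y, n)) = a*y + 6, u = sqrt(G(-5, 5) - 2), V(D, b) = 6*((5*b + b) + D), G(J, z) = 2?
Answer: -10/3 ≈ -3.3333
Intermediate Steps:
V(D, b) = 6*D + 36*b (V(D, b) = 6*(6*b + D) = 6*(D + 6*b) = 6*D + 36*b)
u = 0 (u = sqrt(2 - 2) = sqrt(0) = 0)
O(y, n) = 10/3 - 16*y/9 (O(y, n) = 4 - (16*y + 6)/9 = 4 - (6 + 16*y)/9 = 4 + (-2/3 - 16*y/9) = 10/3 - 16*y/9)
-O(u, V(0, 3)) = -(10/3 - 16/9*0) = -(10/3 + 0) = -1*10/3 = -10/3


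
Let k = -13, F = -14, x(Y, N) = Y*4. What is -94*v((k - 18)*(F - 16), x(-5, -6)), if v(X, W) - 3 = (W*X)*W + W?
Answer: -34966402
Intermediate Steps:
x(Y, N) = 4*Y
v(X, W) = 3 + W + X*W² (v(X, W) = 3 + ((W*X)*W + W) = 3 + (X*W² + W) = 3 + (W + X*W²) = 3 + W + X*W²)
-94*v((k - 18)*(F - 16), x(-5, -6)) = -94*(3 + 4*(-5) + ((-13 - 18)*(-14 - 16))*(4*(-5))²) = -94*(3 - 20 - 31*(-30)*(-20)²) = -94*(3 - 20 + 930*400) = -94*(3 - 20 + 372000) = -94*371983 = -34966402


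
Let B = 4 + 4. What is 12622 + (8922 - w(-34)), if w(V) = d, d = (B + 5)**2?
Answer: 21375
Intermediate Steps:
B = 8
d = 169 (d = (8 + 5)**2 = 13**2 = 169)
w(V) = 169
12622 + (8922 - w(-34)) = 12622 + (8922 - 1*169) = 12622 + (8922 - 169) = 12622 + 8753 = 21375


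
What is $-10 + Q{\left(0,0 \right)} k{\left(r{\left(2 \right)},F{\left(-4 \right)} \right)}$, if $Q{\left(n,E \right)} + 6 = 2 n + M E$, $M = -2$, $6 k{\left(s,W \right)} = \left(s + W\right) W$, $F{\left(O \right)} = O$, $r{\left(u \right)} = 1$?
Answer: $-22$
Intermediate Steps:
$k{\left(s,W \right)} = \frac{W \left(W + s\right)}{6}$ ($k{\left(s,W \right)} = \frac{\left(s + W\right) W}{6} = \frac{\left(W + s\right) W}{6} = \frac{W \left(W + s\right)}{6}$)
$Q{\left(n,E \right)} = -6 - 2 E + 2 n$ ($Q{\left(n,E \right)} = -6 - \left(- 2 n + 2 E\right) = -6 - 2 E + 2 n$)
$-10 + Q{\left(0,0 \right)} k{\left(r{\left(2 \right)},F{\left(-4 \right)} \right)} = -10 + \left(-6 - 0 + 2 \cdot 0\right) \frac{1}{6} \left(-4\right) \left(-4 + 1\right) = -10 + \left(-6 + 0 + 0\right) \frac{1}{6} \left(-4\right) \left(-3\right) = -10 - 12 = -22$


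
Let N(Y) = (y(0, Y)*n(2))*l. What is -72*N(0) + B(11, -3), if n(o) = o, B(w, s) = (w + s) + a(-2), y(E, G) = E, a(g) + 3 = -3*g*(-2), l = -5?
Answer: -7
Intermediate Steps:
a(g) = -3 + 6*g (a(g) = -3 - 3*g*(-2) = -3 + 6*g)
B(w, s) = -15 + s + w (B(w, s) = (w + s) + (-3 + 6*(-2)) = (s + w) + (-3 - 12) = (s + w) - 15 = -15 + s + w)
N(Y) = 0 (N(Y) = (0*2)*(-5) = 0*(-5) = 0)
-72*N(0) + B(11, -3) = -72*0 + (-15 - 3 + 11) = 0 - 7 = -7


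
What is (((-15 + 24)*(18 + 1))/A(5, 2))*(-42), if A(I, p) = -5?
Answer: 7182/5 ≈ 1436.4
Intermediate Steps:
(((-15 + 24)*(18 + 1))/A(5, 2))*(-42) = (((-15 + 24)*(18 + 1))/(-5))*(-42) = -9*19/5*(-42) = -1/5*171*(-42) = -171/5*(-42) = 7182/5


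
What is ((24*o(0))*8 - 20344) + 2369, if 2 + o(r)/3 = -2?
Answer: -20279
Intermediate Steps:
o(r) = -12 (o(r) = -6 + 3*(-2) = -6 - 6 = -12)
((24*o(0))*8 - 20344) + 2369 = ((24*(-12))*8 - 20344) + 2369 = (-288*8 - 20344) + 2369 = (-2304 - 20344) + 2369 = -22648 + 2369 = -20279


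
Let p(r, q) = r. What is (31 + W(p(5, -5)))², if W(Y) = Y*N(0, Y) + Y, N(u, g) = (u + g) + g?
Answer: 7396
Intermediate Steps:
N(u, g) = u + 2*g (N(u, g) = (g + u) + g = u + 2*g)
W(Y) = Y + 2*Y² (W(Y) = Y*(0 + 2*Y) + Y = Y*(2*Y) + Y = 2*Y² + Y = Y + 2*Y²)
(31 + W(p(5, -5)))² = (31 + 5*(1 + 2*5))² = (31 + 5*(1 + 10))² = (31 + 5*11)² = (31 + 55)² = 86² = 7396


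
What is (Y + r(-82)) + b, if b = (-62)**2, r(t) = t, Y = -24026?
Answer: -20264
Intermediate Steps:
b = 3844
(Y + r(-82)) + b = (-24026 - 82) + 3844 = -24108 + 3844 = -20264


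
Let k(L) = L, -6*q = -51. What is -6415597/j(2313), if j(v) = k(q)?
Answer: -12831194/17 ≈ -7.5478e+5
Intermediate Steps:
q = 17/2 (q = -1/6*(-51) = 17/2 ≈ 8.5000)
j(v) = 17/2
-6415597/j(2313) = -6415597/17/2 = -6415597*2/17 = -12831194/17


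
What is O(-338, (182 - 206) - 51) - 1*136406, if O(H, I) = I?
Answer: -136481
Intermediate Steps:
O(-338, (182 - 206) - 51) - 1*136406 = ((182 - 206) - 51) - 1*136406 = (-24 - 51) - 136406 = -75 - 136406 = -136481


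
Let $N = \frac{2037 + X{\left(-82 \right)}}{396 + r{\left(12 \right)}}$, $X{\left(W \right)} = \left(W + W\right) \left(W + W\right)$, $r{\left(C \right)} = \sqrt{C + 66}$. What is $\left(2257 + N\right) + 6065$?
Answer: $\frac{219305184}{26123} - \frac{28933 \sqrt{78}}{156738} \approx 8393.5$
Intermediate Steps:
$r{\left(C \right)} = \sqrt{66 + C}$
$X{\left(W \right)} = 4 W^{2}$ ($X{\left(W \right)} = 2 W 2 W = 4 W^{2}$)
$N = \frac{28933}{396 + \sqrt{78}}$ ($N = \frac{2037 + 4 \left(-82\right)^{2}}{396 + \sqrt{66 + 12}} = \frac{2037 + 4 \cdot 6724}{396 + \sqrt{78}} = \frac{2037 + 26896}{396 + \sqrt{78}} = \frac{28933}{396 + \sqrt{78}} \approx 71.469$)
$\left(2257 + N\right) + 6065 = \left(2257 + \left(\frac{1909578}{26123} - \frac{28933 \sqrt{78}}{156738}\right)\right) + 6065 = \left(\frac{60869189}{26123} - \frac{28933 \sqrt{78}}{156738}\right) + 6065 = \frac{219305184}{26123} - \frac{28933 \sqrt{78}}{156738}$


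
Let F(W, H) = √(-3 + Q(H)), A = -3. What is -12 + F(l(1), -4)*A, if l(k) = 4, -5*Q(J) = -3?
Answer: -12 - 6*I*√15/5 ≈ -12.0 - 4.6476*I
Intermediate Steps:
Q(J) = ⅗ (Q(J) = -⅕*(-3) = ⅗)
F(W, H) = 2*I*√15/5 (F(W, H) = √(-3 + ⅗) = √(-12/5) = 2*I*√15/5)
-12 + F(l(1), -4)*A = -12 + (2*I*√15/5)*(-3) = -12 - 6*I*√15/5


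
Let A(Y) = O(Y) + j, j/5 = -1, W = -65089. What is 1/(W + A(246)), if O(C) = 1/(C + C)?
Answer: -492/32026247 ≈ -1.5362e-5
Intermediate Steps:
O(C) = 1/(2*C)
j = -5 (j = 5*(-1) = -5)
A(Y) = -5 + 1/(2*Y) (A(Y) = 1/(2*Y) - 5 = -5 + 1/(2*Y))
1/(W + A(246)) = 1/(-65089 + (-5 + (1/2)/246)) = 1/(-65089 + (-5 + (1/2)*(1/246))) = 1/(-65089 + (-5 + 1/492)) = 1/(-65089 - 2459/492) = 1/(-32026247/492) = -492/32026247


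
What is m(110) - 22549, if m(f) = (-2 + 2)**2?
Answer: -22549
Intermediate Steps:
m(f) = 0 (m(f) = 0**2 = 0)
m(110) - 22549 = 0 - 22549 = -22549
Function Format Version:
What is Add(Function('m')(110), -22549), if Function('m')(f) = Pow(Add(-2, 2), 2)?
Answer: -22549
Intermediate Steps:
Function('m')(f) = 0 (Function('m')(f) = Pow(0, 2) = 0)
Add(Function('m')(110), -22549) = Add(0, -22549) = -22549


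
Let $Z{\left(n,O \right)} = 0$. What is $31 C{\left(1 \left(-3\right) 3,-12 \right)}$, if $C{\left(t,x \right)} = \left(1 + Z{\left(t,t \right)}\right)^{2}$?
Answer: $31$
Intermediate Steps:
$C{\left(t,x \right)} = 1$ ($C{\left(t,x \right)} = \left(1 + 0\right)^{2} = 1^{2} = 1$)
$31 C{\left(1 \left(-3\right) 3,-12 \right)} = 31 \cdot 1 = 31$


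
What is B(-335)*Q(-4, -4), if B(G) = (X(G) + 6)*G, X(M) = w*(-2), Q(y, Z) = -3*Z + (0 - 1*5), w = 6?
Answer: 14070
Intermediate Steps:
Q(y, Z) = -5 - 3*Z (Q(y, Z) = -3*Z + (0 - 5) = -3*Z - 5 = -5 - 3*Z)
X(M) = -12 (X(M) = 6*(-2) = -12)
B(G) = -6*G (B(G) = (-12 + 6)*G = -6*G)
B(-335)*Q(-4, -4) = (-6*(-335))*(-5 - 3*(-4)) = 2010*(-5 + 12) = 2010*7 = 14070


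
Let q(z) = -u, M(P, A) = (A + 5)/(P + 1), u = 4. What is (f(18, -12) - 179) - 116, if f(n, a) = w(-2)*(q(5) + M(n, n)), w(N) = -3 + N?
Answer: -5340/19 ≈ -281.05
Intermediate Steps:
M(P, A) = (5 + A)/(1 + P)
q(z) = -4 (q(z) = -1*4 = -4)
f(n, a) = 20 - 5*(5 + n)/(1 + n) (f(n, a) = (-3 - 2)*(-4 + (5 + n)/(1 + n)) = -5*(-4 + (5 + n)/(1 + n)) = 20 - 5*(5 + n)/(1 + n))
(f(18, -12) - 179) - 116 = (5*(-1 + 3*18)/(1 + 18) - 179) - 116 = (5*(-1 + 54)/19 - 179) - 116 = (5*(1/19)*53 - 179) - 116 = (265/19 - 179) - 116 = -3136/19 - 116 = -5340/19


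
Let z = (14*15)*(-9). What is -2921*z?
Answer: 5520690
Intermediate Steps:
z = -1890 (z = 210*(-9) = -1890)
-2921*z = -2921*(-1890) = 5520690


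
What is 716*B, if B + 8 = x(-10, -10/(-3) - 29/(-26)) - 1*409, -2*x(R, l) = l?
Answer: -11706421/39 ≈ -3.0016e+5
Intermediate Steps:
x(R, l) = -l/2
B = -65399/156 (B = -8 + (-(-10/(-3) - 29/(-26))/2 - 1*409) = -8 + (-(-10*(-1/3) - 29*(-1/26))/2 - 409) = -8 + (-(10/3 + 29/26)/2 - 409) = -8 + (-1/2*347/78 - 409) = -8 + (-347/156 - 409) = -8 - 64151/156 = -65399/156 ≈ -419.22)
716*B = 716*(-65399/156) = -11706421/39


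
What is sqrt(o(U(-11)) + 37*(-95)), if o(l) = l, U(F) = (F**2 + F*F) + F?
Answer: 2*I*sqrt(821) ≈ 57.306*I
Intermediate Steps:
U(F) = F + 2*F**2 (U(F) = (F**2 + F**2) + F = 2*F**2 + F = F + 2*F**2)
sqrt(o(U(-11)) + 37*(-95)) = sqrt(-11*(1 + 2*(-11)) + 37*(-95)) = sqrt(-11*(1 - 22) - 3515) = sqrt(-11*(-21) - 3515) = sqrt(231 - 3515) = sqrt(-3284) = 2*I*sqrt(821)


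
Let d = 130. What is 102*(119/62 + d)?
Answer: 417129/31 ≈ 13456.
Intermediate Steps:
102*(119/62 + d) = 102*(119/62 + 130) = 102*(8179/62) = 417129/31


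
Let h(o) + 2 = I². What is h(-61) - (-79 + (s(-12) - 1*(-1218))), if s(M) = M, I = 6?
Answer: -1093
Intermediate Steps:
h(o) = 34 (h(o) = -2 + 6² = -2 + 36 = 34)
h(-61) - (-79 + (s(-12) - 1*(-1218))) = 34 - (-79 + (-12 - 1*(-1218))) = 34 - (-79 + (-12 + 1218)) = 34 - (-79 + 1206) = 34 - 1*1127 = 34 - 1127 = -1093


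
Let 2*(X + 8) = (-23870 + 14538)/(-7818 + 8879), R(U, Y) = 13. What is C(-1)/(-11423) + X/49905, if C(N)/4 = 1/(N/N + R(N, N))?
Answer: -1157705404/4233871381005 ≈ -0.00027344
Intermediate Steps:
C(N) = 2/7 (C(N) = 4/(N/N + 13) = 4/(1 + 13) = 4/14 = 4*(1/14) = 2/7)
X = -13154/1061 (X = -8 + ((-23870 + 14538)/(-7818 + 8879))/2 = -8 + (-9332/1061)/2 = -8 + (-9332*1/1061)/2 = -8 + (½)*(-9332/1061) = -8 - 4666/1061 = -13154/1061 ≈ -12.398)
C(-1)/(-11423) + X/49905 = (2/7)/(-11423) - 13154/1061/49905 = (2/7)*(-1/11423) - 13154/1061*1/49905 = -2/79961 - 13154/52949205 = -1157705404/4233871381005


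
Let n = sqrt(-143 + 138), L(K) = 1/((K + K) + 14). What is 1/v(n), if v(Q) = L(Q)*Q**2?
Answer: -14/5 - 2*I*sqrt(5)/5 ≈ -2.8 - 0.89443*I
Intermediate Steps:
L(K) = 1/(14 + 2*K) (L(K) = 1/(2*K + 14) = 1/(14 + 2*K))
n = I*sqrt(5) (n = sqrt(-5) = I*sqrt(5) ≈ 2.2361*I)
v(Q) = Q**2/(2*(7 + Q)) (v(Q) = (1/(2*(7 + Q)))*Q**2 = Q**2/(2*(7 + Q)))
1/v(n) = 1/((I*sqrt(5))**2/(2*(7 + I*sqrt(5)))) = 1/((1/2)*(-5)/(7 + I*sqrt(5))) = 1/(-5/(2*(7 + I*sqrt(5)))) = -14/5 - 2*I*sqrt(5)/5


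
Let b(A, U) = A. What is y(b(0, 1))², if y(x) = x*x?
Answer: 0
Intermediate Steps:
y(x) = x²
y(b(0, 1))² = (0²)² = 0² = 0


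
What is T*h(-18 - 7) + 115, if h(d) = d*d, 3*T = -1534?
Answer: -958405/3 ≈ -3.1947e+5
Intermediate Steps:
T = -1534/3 (T = (⅓)*(-1534) = -1534/3 ≈ -511.33)
h(d) = d²
T*h(-18 - 7) + 115 = -1534*(-18 - 7)²/3 + 115 = -1534/3*(-25)² + 115 = -1534/3*625 + 115 = -958750/3 + 115 = -958405/3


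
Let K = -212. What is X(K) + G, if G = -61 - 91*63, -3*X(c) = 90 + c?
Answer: -17260/3 ≈ -5753.3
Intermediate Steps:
X(c) = -30 - c/3 (X(c) = -(90 + c)/3 = -30 - c/3)
G = -5794 (G = -61 - 5733 = -5794)
X(K) + G = (-30 - 1/3*(-212)) - 5794 = (-30 + 212/3) - 5794 = 122/3 - 5794 = -17260/3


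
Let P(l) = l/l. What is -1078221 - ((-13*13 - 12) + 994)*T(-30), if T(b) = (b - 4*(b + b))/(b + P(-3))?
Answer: -31097679/29 ≈ -1.0723e+6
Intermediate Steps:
P(l) = 1
T(b) = -7*b/(1 + b) (T(b) = (b - 4*(b + b))/(b + 1) = (b - 8*b)/(1 + b) = (-7*b)/(1 + b) = -7*b/(1 + b))
-1078221 - ((-13*13 - 12) + 994)*T(-30) = -1078221 - ((-13*13 - 12) + 994)*(-7*(-30)/(1 - 30)) = -1078221 - ((-169 - 12) + 994)*(-7*(-30)/(-29)) = -1078221 - (-181 + 994)*(-7*(-30)*(-1/29)) = -1078221 - 813*(-210)/29 = -1078221 - 1*(-170730/29) = -1078221 + 170730/29 = -31097679/29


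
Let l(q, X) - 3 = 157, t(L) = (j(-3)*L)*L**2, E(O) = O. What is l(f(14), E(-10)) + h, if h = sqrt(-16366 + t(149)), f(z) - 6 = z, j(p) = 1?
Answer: 160 + sqrt(3291583) ≈ 1974.3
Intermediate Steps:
t(L) = L**3 (t(L) = (1*L)*L**2 = L*L**2 = L**3)
f(z) = 6 + z
l(q, X) = 160 (l(q, X) = 3 + 157 = 160)
h = sqrt(3291583) (h = sqrt(-16366 + 149**3) = sqrt(-16366 + 3307949) = sqrt(3291583) ≈ 1814.3)
l(f(14), E(-10)) + h = 160 + sqrt(3291583)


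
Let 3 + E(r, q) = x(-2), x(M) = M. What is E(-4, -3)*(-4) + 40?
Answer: 60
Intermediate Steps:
E(r, q) = -5 (E(r, q) = -3 - 2 = -5)
E(-4, -3)*(-4) + 40 = -5*(-4) + 40 = 20 + 40 = 60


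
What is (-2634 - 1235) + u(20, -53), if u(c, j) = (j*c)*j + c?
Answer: 52331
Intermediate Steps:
u(c, j) = c + c*j**2 (u(c, j) = (c*j)*j + c = c*j**2 + c = c + c*j**2)
(-2634 - 1235) + u(20, -53) = (-2634 - 1235) + 20*(1 + (-53)**2) = -3869 + 20*(1 + 2809) = -3869 + 20*2810 = -3869 + 56200 = 52331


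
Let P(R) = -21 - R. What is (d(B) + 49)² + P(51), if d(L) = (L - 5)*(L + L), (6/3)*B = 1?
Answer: 7633/4 ≈ 1908.3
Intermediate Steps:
B = ½ (B = (½)*1 = ½ ≈ 0.50000)
d(L) = 2*L*(-5 + L) (d(L) = (-5 + L)*(2*L) = 2*L*(-5 + L))
(d(B) + 49)² + P(51) = (2*(½)*(-5 + ½) + 49)² + (-21 - 1*51) = (2*(½)*(-9/2) + 49)² + (-21 - 51) = (-9/2 + 49)² - 72 = (89/2)² - 72 = 7921/4 - 72 = 7633/4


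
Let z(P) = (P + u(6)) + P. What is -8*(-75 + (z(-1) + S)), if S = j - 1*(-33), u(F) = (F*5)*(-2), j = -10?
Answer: 912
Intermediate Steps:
u(F) = -10*F (u(F) = (5*F)*(-2) = -10*F)
z(P) = -60 + 2*P (z(P) = (P - 10*6) + P = (P - 60) + P = (-60 + P) + P = -60 + 2*P)
S = 23 (S = -10 - 1*(-33) = -10 + 33 = 23)
-8*(-75 + (z(-1) + S)) = -8*(-75 + ((-60 + 2*(-1)) + 23)) = -8*(-75 + ((-60 - 2) + 23)) = -8*(-75 + (-62 + 23)) = -8*(-75 - 39) = -8*(-114) = 912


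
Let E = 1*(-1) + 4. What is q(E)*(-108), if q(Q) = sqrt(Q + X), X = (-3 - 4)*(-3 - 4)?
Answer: -216*sqrt(13) ≈ -778.80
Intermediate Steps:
E = 3 (E = -1 + 4 = 3)
X = 49 (X = -7*(-7) = 49)
q(Q) = sqrt(49 + Q) (q(Q) = sqrt(Q + 49) = sqrt(49 + Q))
q(E)*(-108) = sqrt(49 + 3)*(-108) = sqrt(52)*(-108) = (2*sqrt(13))*(-108) = -216*sqrt(13)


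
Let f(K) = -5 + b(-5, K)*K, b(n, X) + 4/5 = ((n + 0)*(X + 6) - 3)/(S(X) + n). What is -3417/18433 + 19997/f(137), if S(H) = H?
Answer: -122609066991/5230050389 ≈ -23.443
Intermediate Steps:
b(n, X) = -4/5 + (-3 + n*(6 + X))/(X + n) (b(n, X) = -4/5 + ((n + 0)*(X + 6) - 3)/(X + n) = -4/5 + (n*(6 + X) - 3)/(X + n) = -4/5 + (-3 + n*(6 + X))/(X + n))
f(K) = -5 + K*(-29 - 29*K/5)/(-5 + K) (f(K) = -5 + ((-3 - 4*K/5 + (26/5)*(-5) + K*(-5))/(K - 5))*K = -5 + ((-3 - 4*K/5 - 26 - 5*K)/(-5 + K))*K = -5 + ((-29 - 29*K/5)/(-5 + K))*K = -5 + K*(-29 - 29*K/5)/(-5 + K))
-3417/18433 + 19997/f(137) = -3417/18433 + 19997/(((125 - 170*137 - 29*137**2)/(5*(-5 + 137)))) = -3417*1/18433 + 19997/(((1/5)*(125 - 23290 - 29*18769)/132)) = -3417/18433 + 19997/(((1/5)*(1/132)*(125 - 23290 - 544301))) = -3417/18433 + 19997/(((1/5)*(1/132)*(-567466))) = -3417/18433 + 19997/(-283733/330) = -3417/18433 + 19997*(-330/283733) = -3417/18433 - 6599010/283733 = -122609066991/5230050389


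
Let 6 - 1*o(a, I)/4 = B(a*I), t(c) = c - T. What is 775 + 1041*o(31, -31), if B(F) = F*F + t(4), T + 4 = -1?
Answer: -3845553161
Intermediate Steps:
T = -5 (T = -4 - 1 = -5)
t(c) = 5 + c (t(c) = c - 1*(-5) = c + 5 = 5 + c)
B(F) = 9 + F**2 (B(F) = F*F + (5 + 4) = F**2 + 9 = 9 + F**2)
o(a, I) = -12 - 4*I**2*a**2 (o(a, I) = 24 - 4*(9 + (a*I)**2) = 24 - 4*(9 + (I*a)**2) = 24 - 4*(9 + I**2*a**2) = 24 + (-36 - 4*I**2*a**2) = -12 - 4*I**2*a**2)
775 + 1041*o(31, -31) = 775 + 1041*(-12 - 4*(-31)**2*31**2) = 775 + 1041*(-12 - 4*961*961) = 775 + 1041*(-12 - 3694084) = 775 + 1041*(-3694096) = 775 - 3845553936 = -3845553161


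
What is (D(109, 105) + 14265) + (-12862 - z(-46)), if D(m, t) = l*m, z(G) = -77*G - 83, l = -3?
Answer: -2383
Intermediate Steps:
z(G) = -83 - 77*G
D(m, t) = -3*m
(D(109, 105) + 14265) + (-12862 - z(-46)) = (-3*109 + 14265) + (-12862 - (-83 - 77*(-46))) = (-327 + 14265) + (-12862 - (-83 + 3542)) = 13938 + (-12862 - 1*3459) = 13938 + (-12862 - 3459) = 13938 - 16321 = -2383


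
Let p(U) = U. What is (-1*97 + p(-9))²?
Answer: 11236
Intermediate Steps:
(-1*97 + p(-9))² = (-1*97 - 9)² = (-97 - 9)² = (-106)² = 11236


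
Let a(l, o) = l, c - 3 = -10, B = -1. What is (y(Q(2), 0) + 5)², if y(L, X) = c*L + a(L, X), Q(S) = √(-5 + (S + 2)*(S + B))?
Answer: (5 - 6*I)² ≈ -11.0 - 60.0*I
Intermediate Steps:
c = -7 (c = 3 - 10 = -7)
Q(S) = √(-5 + (-1 + S)*(2 + S)) (Q(S) = √(-5 + (S + 2)*(S - 1)) = √(-5 + (2 + S)*(-1 + S)) = √(-5 + (-1 + S)*(2 + S)))
y(L, X) = -6*L (y(L, X) = -7*L + L = -6*L)
(y(Q(2), 0) + 5)² = (-6*√(-7 + 2 + 2²) + 5)² = (-6*√(-7 + 2 + 4) + 5)² = (-6*I + 5)² = (5 - 6*I)²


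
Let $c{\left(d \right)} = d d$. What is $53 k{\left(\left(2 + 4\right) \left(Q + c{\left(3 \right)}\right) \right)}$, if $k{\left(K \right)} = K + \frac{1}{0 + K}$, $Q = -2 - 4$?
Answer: $\frac{17225}{18} \approx 956.94$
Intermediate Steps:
$Q = -6$ ($Q = -2 - 4 = -6$)
$c{\left(d \right)} = d^{2}$
$k{\left(K \right)} = K + \frac{1}{K}$
$53 k{\left(\left(2 + 4\right) \left(Q + c{\left(3 \right)}\right) \right)} = 53 \left(\left(2 + 4\right) \left(-6 + 3^{2}\right) + \frac{1}{\left(2 + 4\right) \left(-6 + 3^{2}\right)}\right) = 53 \left(6 \left(-6 + 9\right) + \frac{1}{6 \left(-6 + 9\right)}\right) = 53 \left(6 \cdot 3 + \frac{1}{6 \cdot 3}\right) = 53 \left(18 + \frac{1}{18}\right) = 53 \cdot \frac{325}{18} = \frac{17225}{18}$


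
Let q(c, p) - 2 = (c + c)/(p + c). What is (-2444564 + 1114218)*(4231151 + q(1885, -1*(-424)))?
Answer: -12997129271182262/2309 ≈ -5.6289e+12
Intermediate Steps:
q(c, p) = 2 + 2*c/(c + p) (q(c, p) = 2 + (c + c)/(p + c) = 2 + (2*c)/(c + p) = 2 + 2*c/(c + p))
(-2444564 + 1114218)*(4231151 + q(1885, -1*(-424))) = (-2444564 + 1114218)*(4231151 + 2*(-1*(-424) + 2*1885)/(1885 - 1*(-424))) = -1330346*(4231151 + 2*(424 + 3770)/(1885 + 424)) = -1330346*(4231151 + 2*4194/2309) = -1330346*(4231151 + 2*(1/2309)*4194) = -1330346*(4231151 + 8388/2309) = -1330346*9769736047/2309 = -12997129271182262/2309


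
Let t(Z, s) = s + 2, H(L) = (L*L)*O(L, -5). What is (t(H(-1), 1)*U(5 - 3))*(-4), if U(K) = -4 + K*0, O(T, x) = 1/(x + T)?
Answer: 48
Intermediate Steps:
O(T, x) = 1/(T + x)
H(L) = L**2/(-5 + L) (H(L) = (L*L)/(L - 5) = L**2/(-5 + L))
t(Z, s) = 2 + s
U(K) = -4 (U(K) = -4 + 0 = -4)
(t(H(-1), 1)*U(5 - 3))*(-4) = ((2 + 1)*(-4))*(-4) = (3*(-4))*(-4) = -12*(-4) = 48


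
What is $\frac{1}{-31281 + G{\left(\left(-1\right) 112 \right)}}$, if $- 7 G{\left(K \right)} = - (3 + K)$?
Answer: $- \frac{7}{219076} \approx -3.1952 \cdot 10^{-5}$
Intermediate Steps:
$G{\left(K \right)} = \frac{3}{7} + \frac{K}{7}$ ($G{\left(K \right)} = - \frac{\left(-1\right) \left(3 + K\right)}{7} = - \frac{-3 - K}{7} = \frac{3}{7} + \frac{K}{7}$)
$\frac{1}{-31281 + G{\left(\left(-1\right) 112 \right)}} = \frac{1}{-31281 + \left(\frac{3}{7} + \frac{\left(-1\right) 112}{7}\right)} = \frac{1}{-31281 + \left(\frac{3}{7} + \frac{1}{7} \left(-112\right)\right)} = \frac{1}{-31281 + \left(\frac{3}{7} - 16\right)} = \frac{1}{-31281 - \frac{109}{7}} = \frac{1}{- \frac{219076}{7}} = - \frac{7}{219076}$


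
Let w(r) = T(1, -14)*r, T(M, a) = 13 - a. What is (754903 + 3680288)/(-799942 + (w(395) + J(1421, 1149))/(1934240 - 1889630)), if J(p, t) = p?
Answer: -98926935255/17842700267 ≈ -5.5444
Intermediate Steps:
w(r) = 27*r (w(r) = (13 - 1*(-14))*r = (13 + 14)*r = 27*r)
(754903 + 3680288)/(-799942 + (w(395) + J(1421, 1149))/(1934240 - 1889630)) = (754903 + 3680288)/(-799942 + (27*395 + 1421)/(1934240 - 1889630)) = 4435191/(-799942 + (10665 + 1421)/44610) = 4435191/(-799942 + 12086*(1/44610)) = 4435191/(-799942 + 6043/22305) = 4435191/(-17842700267/22305) = 4435191*(-22305/17842700267) = -98926935255/17842700267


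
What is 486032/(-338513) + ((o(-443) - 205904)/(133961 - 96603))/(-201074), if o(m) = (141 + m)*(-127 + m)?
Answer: -24668419437019/17181187269827 ≈ -1.4358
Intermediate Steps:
o(m) = (-127 + m)*(141 + m)
486032/(-338513) + ((o(-443) - 205904)/(133961 - 96603))/(-201074) = 486032/(-338513) + (((-17907 + (-443)² + 14*(-443)) - 205904)/(133961 - 96603))/(-201074) = 486032*(-1/338513) + (((-17907 + 196249 - 6202) - 205904)/37358)*(-1/201074) = -13136/9149 + ((172140 - 205904)*(1/37358))*(-1/201074) = -13136/9149 - 33764*1/37358*(-1/201074) = -13136/9149 - 16882/18679*(-1/201074) = -13136/9149 + 8441/1877930623 = -24668419437019/17181187269827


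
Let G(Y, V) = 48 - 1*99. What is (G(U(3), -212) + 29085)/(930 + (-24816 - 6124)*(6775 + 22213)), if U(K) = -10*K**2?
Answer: -14517/448443895 ≈ -3.2372e-5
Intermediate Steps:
G(Y, V) = -51 (G(Y, V) = 48 - 99 = -51)
(G(U(3), -212) + 29085)/(930 + (-24816 - 6124)*(6775 + 22213)) = (-51 + 29085)/(930 + (-24816 - 6124)*(6775 + 22213)) = 29034/(930 - 30940*28988) = 29034/(930 - 896888720) = 29034/(-896887790) = 29034*(-1/896887790) = -14517/448443895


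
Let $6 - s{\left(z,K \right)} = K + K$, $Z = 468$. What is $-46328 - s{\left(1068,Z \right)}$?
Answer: $-45398$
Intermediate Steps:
$s{\left(z,K \right)} = 6 - 2 K$ ($s{\left(z,K \right)} = 6 - \left(K + K\right) = 6 - 2 K$)
$-46328 - s{\left(1068,Z \right)} = -46328 - \left(6 - 936\right) = -46328 - -930 = -46328 + 930 = -45398$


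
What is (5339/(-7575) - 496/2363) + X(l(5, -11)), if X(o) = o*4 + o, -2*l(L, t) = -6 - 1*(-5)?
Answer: 56752111/35799450 ≈ 1.5853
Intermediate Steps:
l(L, t) = 1/2 (l(L, t) = -(-6 - 1*(-5))/2 = -(-6 + 5)/2 = -1/2*(-1) = 1/2)
X(o) = 5*o (X(o) = 4*o + o = 5*o)
(5339/(-7575) - 496/2363) + X(l(5, -11)) = (5339/(-7575) - 496/2363) + 5*(1/2) = (5339*(-1/7575) - 496*1/2363) + 5/2 = (-5339/7575 - 496/2363) + 5/2 = -16373257/17899725 + 5/2 = 56752111/35799450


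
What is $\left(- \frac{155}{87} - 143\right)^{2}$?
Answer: $\frac{158659216}{7569} \approx 20962.0$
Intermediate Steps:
$\left(- \frac{155}{87} - 143\right)^{2} = \left(- \frac{12596}{87}\right)^{2} = \frac{158659216}{7569}$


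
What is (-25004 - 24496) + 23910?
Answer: -25590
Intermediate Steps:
(-25004 - 24496) + 23910 = -49500 + 23910 = -25590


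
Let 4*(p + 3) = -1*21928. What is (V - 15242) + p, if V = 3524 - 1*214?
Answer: -17417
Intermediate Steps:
V = 3310 (V = 3524 - 214 = 3310)
p = -5485 (p = -3 + (-1*21928)/4 = -3 + (¼)*(-21928) = -3 - 5482 = -5485)
(V - 15242) + p = (3310 - 15242) - 5485 = -11932 - 5485 = -17417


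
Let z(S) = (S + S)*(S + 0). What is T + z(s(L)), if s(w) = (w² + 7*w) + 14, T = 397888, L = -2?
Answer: 397920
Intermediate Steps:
s(w) = 14 + w² + 7*w
z(S) = 2*S² (z(S) = (2*S)*S = 2*S²)
T + z(s(L)) = 397888 + 2*(14 + (-2)² + 7*(-2))² = 397888 + 2*(14 + 4 - 14)² = 397888 + 2*4² = 397888 + 2*16 = 397888 + 32 = 397920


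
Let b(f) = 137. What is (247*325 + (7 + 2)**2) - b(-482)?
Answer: 80219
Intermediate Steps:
(247*325 + (7 + 2)**2) - b(-482) = (247*325 + (7 + 2)**2) - 1*137 = (80275 + 9**2) - 137 = (80275 + 81) - 137 = 80356 - 137 = 80219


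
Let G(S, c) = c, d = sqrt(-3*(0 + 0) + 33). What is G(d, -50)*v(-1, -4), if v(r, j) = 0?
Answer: 0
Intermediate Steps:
d = sqrt(33) (d = sqrt(-3*0 + 33) = sqrt(0 + 33) = sqrt(33) ≈ 5.7446)
G(d, -50)*v(-1, -4) = -50*0 = 0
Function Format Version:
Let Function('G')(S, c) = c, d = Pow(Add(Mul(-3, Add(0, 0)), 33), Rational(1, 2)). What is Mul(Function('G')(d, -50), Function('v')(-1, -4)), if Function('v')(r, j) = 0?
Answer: 0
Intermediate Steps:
d = Pow(33, Rational(1, 2)) (d = Pow(Add(Mul(-3, 0), 33), Rational(1, 2)) = Pow(Add(0, 33), Rational(1, 2)) = Pow(33, Rational(1, 2)) ≈ 5.7446)
Mul(Function('G')(d, -50), Function('v')(-1, -4)) = Mul(-50, 0) = 0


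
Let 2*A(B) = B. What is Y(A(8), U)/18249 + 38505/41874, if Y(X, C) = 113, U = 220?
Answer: 33686167/36388506 ≈ 0.92574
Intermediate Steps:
A(B) = B/2
Y(A(8), U)/18249 + 38505/41874 = 113/18249 + 38505/41874 = 113*(1/18249) + 38505*(1/41874) = 113/18249 + 12835/13958 = 33686167/36388506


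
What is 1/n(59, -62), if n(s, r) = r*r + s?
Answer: 1/3903 ≈ 0.00025621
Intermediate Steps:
n(s, r) = s + r² (n(s, r) = r² + s = s + r²)
1/n(59, -62) = 1/(59 + (-62)²) = 1/(59 + 3844) = 1/3903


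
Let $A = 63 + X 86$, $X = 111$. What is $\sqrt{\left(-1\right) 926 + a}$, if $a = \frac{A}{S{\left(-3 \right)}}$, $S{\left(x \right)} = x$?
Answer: $i \sqrt{4129} \approx 64.257 i$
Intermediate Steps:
$A = 9609$ ($A = 63 + 111 \cdot 86 = 63 + 9546 = 9609$)
$a = -3203$ ($a = \frac{9609}{-3} = 9609 \left(- \frac{1}{3}\right) = -3203$)
$\sqrt{\left(-1\right) 926 + a} = \sqrt{\left(-1\right) 926 - 3203} = \sqrt{-926 - 3203} = \sqrt{-4129} = i \sqrt{4129}$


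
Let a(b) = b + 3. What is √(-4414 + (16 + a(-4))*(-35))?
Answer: I*√4939 ≈ 70.278*I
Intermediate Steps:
a(b) = 3 + b
√(-4414 + (16 + a(-4))*(-35)) = √(-4414 + (16 + (3 - 4))*(-35)) = √(-4414 + (16 - 1)*(-35)) = √(-4414 + 15*(-35)) = √(-4414 - 525) = √(-4939) = I*√4939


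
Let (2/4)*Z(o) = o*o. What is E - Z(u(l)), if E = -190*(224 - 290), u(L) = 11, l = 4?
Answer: 12298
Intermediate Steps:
Z(o) = 2*o² (Z(o) = 2*(o*o) = 2*o²)
E = 12540 (E = -190*(-66) = 12540)
E - Z(u(l)) = 12540 - 2*11² = 12540 - 2*121 = 12540 - 1*242 = 12540 - 242 = 12298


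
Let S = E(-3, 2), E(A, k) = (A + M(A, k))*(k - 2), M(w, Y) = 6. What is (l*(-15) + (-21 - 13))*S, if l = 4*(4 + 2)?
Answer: 0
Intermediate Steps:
l = 24 (l = 4*6 = 24)
E(A, k) = (-2 + k)*(6 + A) (E(A, k) = (A + 6)*(k - 2) = (6 + A)*(-2 + k) = (-2 + k)*(6 + A))
S = 0 (S = -12 - 2*(-3) + 6*2 - 3*2 = -12 + 6 + 12 - 6 = 0)
(l*(-15) + (-21 - 13))*S = (24*(-15) + (-21 - 13))*0 = (-360 - 34)*0 = -394*0 = 0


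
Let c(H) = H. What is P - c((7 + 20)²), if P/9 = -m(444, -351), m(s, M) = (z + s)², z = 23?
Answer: -1963530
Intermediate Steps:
m(s, M) = (23 + s)²
P = -1962801 (P = 9*(-(23 + 444)²) = 9*(-1*467²) = 9*(-1*218089) = 9*(-218089) = -1962801)
P - c((7 + 20)²) = -1962801 - (7 + 20)² = -1962801 - 1*27² = -1962801 - 1*729 = -1962801 - 729 = -1963530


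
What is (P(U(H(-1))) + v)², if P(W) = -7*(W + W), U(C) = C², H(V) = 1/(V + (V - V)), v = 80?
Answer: 4356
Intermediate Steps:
H(V) = 1/V (H(V) = 1/(V + 0) = 1/V)
P(W) = -14*W
(P(U(H(-1))) + v)² = (-14*(1/(-1))² + 80)² = (-14*(-1)² + 80)² = (-14*1 + 80)² = (-14 + 80)² = 66² = 4356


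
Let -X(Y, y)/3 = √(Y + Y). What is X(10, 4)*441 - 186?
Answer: -186 - 2646*√5 ≈ -6102.6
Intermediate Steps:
X(Y, y) = -3*√2*√Y (X(Y, y) = -3*√(Y + Y) = -3*√2*√Y)
X(10, 4)*441 - 186 = -3*√2*√10*441 - 186 = -6*√5*441 - 186 = -2646*√5 - 186 = -186 - 2646*√5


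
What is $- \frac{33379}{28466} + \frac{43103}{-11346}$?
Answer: $- \frac{401422033}{80743809} \approx -4.9715$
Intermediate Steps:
$- \frac{33379}{28466} + \frac{43103}{-11346} = \left(-33379\right) \frac{1}{28466} + 43103 \left(- \frac{1}{11346}\right) = - \frac{33379}{28466} - \frac{43103}{11346} = - \frac{401422033}{80743809}$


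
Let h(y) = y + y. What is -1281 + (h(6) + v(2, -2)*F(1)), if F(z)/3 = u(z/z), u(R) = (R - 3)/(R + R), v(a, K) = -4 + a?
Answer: -1263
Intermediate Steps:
u(R) = (-3 + R)/(2*R) (u(R) = (-3 + R)/((2*R)) = (-3 + R)*(1/(2*R)) = (-3 + R)/(2*R))
h(y) = 2*y
F(z) = -3 (F(z) = 3*((-3 + z/z)/(2*((z/z)))) = 3*((½)*(-3 + 1)/1) = 3*((½)*1*(-2)) = 3*(-1) = -3)
-1281 + (h(6) + v(2, -2)*F(1)) = -1281 + (2*6 + (-4 + 2)*(-3)) = -1281 + (12 - 2*(-3)) = -1281 + (12 + 6) = -1281 + 18 = -1263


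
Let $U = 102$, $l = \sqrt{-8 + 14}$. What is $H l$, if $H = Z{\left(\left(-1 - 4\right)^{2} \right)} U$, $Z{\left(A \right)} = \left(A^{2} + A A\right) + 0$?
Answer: $127500 \sqrt{6} \approx 3.1231 \cdot 10^{5}$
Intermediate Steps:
$Z{\left(A \right)} = 2 A^{2}$ ($Z{\left(A \right)} = \left(A^{2} + A^{2}\right) + 0 = 2 A^{2} + 0 = 2 A^{2}$)
$l = \sqrt{6} \approx 2.4495$
$H = 127500$ ($H = 2 \left(\left(-1 - 4\right)^{2}\right)^{2} \cdot 102 = 2 \left(\left(-5\right)^{2}\right)^{2} \cdot 102 = 2 \cdot 25^{2} \cdot 102 = 2 \cdot 625 \cdot 102 = 1250 \cdot 102 = 127500$)
$H l = 127500 \sqrt{6}$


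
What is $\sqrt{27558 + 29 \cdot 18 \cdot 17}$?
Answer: $12 \sqrt{253} \approx 190.87$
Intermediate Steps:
$\sqrt{27558 + 29 \cdot 18 \cdot 17} = \sqrt{27558 + 522 \cdot 17} = \sqrt{27558 + 8874} = \sqrt{36432} = 12 \sqrt{253}$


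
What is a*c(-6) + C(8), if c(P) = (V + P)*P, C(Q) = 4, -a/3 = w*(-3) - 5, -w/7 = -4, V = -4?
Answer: 16024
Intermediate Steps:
w = 28 (w = -7*(-4) = 28)
a = 267 (a = -3*(28*(-3) - 5) = -3*(-84 - 5) = -3*(-89) = 267)
c(P) = P*(-4 + P) (c(P) = (-4 + P)*P = P*(-4 + P))
a*c(-6) + C(8) = 267*(-6*(-4 - 6)) + 4 = 267*(-6*(-10)) + 4 = 267*60 + 4 = 16020 + 4 = 16024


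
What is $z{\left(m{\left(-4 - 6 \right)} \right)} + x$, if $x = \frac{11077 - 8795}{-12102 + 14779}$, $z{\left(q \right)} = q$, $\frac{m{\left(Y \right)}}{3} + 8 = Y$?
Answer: $- \frac{142276}{2677} \approx -53.148$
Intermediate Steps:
$m{\left(Y \right)} = -24 + 3 Y$
$x = \frac{2282}{2677} \approx 0.85245$
$z{\left(m{\left(-4 - 6 \right)} \right)} + x = \left(-24 + 3 \left(-4 - 6\right)\right) + \frac{2282}{2677} = \left(-24 + 3 \left(-10\right)\right) + \frac{2282}{2677} = \left(-24 - 30\right) + \frac{2282}{2677} = -54 + \frac{2282}{2677} = - \frac{142276}{2677}$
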